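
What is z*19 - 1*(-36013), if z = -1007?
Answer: 16880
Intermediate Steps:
z*19 - 1*(-36013) = -1007*19 - 1*(-36013) = -19133 + 36013 = 16880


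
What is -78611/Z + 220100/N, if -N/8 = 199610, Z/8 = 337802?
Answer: -9004176191/53942925776 ≈ -0.16692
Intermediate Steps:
Z = 2702416 (Z = 8*337802 = 2702416)
N = -1596880 (N = -8*199610 = -1596880)
-78611/Z + 220100/N = -78611/2702416 + 220100/(-1596880) = -78611*1/2702416 + 220100*(-1/1596880) = -78611/2702416 - 11005/79844 = -9004176191/53942925776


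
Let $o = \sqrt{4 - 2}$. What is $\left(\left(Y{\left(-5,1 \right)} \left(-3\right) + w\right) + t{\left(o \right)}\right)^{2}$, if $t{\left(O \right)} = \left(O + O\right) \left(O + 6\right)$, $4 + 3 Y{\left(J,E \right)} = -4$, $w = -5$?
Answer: $337 + 168 \sqrt{2} \approx 574.59$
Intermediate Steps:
$Y{\left(J,E \right)} = - \frac{8}{3}$ ($Y{\left(J,E \right)} = - \frac{4}{3} + \frac{1}{3} \left(-4\right) = - \frac{4}{3} - \frac{4}{3} = - \frac{8}{3}$)
$o = \sqrt{2} \approx 1.4142$
$t{\left(O \right)} = 2 O \left(6 + O\right)$
$\left(\left(Y{\left(-5,1 \right)} \left(-3\right) + w\right) + t{\left(o \right)}\right)^{2} = \left(\left(\left(- \frac{8}{3}\right) \left(-3\right) - 5\right) + 2 \sqrt{2} \left(6 + \sqrt{2}\right)\right)^{2} = \left(\left(8 - 5\right) + 2 \sqrt{2} \left(6 + \sqrt{2}\right)\right)^{2} = \left(3 + 2 \sqrt{2} \left(6 + \sqrt{2}\right)\right)^{2}$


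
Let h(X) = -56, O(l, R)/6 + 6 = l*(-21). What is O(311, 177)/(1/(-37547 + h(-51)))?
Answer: 1474864866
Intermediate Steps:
O(l, R) = -36 - 126*l (O(l, R) = -36 + 6*(l*(-21)) = -36 + 6*(-21*l) = -36 - 126*l)
O(311, 177)/(1/(-37547 + h(-51))) = (-36 - 126*311)/(1/(-37547 - 56)) = (-36 - 39186)/(1/(-37603)) = -39222/(-1/37603) = -39222*(-37603) = 1474864866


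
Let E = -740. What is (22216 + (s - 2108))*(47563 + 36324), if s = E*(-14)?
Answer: 2555869116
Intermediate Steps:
s = 10360 (s = -740*(-14) = 10360)
(22216 + (s - 2108))*(47563 + 36324) = (22216 + (10360 - 2108))*(47563 + 36324) = (22216 + 8252)*83887 = 30468*83887 = 2555869116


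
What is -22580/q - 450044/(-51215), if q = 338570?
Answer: 15121496238/1733986255 ≈ 8.7207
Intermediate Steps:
-22580/q - 450044/(-51215) = -22580/338570 - 450044/(-51215) = -22580*1/338570 - 450044*(-1/51215) = -2258/33857 + 450044/51215 = 15121496238/1733986255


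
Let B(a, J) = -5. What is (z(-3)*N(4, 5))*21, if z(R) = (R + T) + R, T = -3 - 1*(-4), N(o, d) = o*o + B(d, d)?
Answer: -1155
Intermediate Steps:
N(o, d) = -5 + o² (N(o, d) = o*o - 5 = o² - 5 = -5 + o²)
T = 1 (T = -3 + 4 = 1)
z(R) = 1 + 2*R (z(R) = (R + 1) + R = (1 + R) + R = 1 + 2*R)
(z(-3)*N(4, 5))*21 = ((1 + 2*(-3))*(-5 + 4²))*21 = ((1 - 6)*(-5 + 16))*21 = -5*11*21 = -55*21 = -1155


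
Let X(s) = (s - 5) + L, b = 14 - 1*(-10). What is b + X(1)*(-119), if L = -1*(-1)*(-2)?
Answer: 738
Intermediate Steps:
b = 24 (b = 14 + 10 = 24)
L = -2 (L = 1*(-2) = -2)
X(s) = -7 + s (X(s) = (s - 5) - 2 = (-5 + s) - 2 = -7 + s)
b + X(1)*(-119) = 24 + (-7 + 1)*(-119) = 24 - 6*(-119) = 24 + 714 = 738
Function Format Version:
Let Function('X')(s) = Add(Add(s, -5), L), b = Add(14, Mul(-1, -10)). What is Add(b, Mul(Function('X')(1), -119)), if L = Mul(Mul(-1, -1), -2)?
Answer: 738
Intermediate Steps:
b = 24 (b = Add(14, 10) = 24)
L = -2 (L = Mul(1, -2) = -2)
Function('X')(s) = Add(-7, s) (Function('X')(s) = Add(Add(s, -5), -2) = Add(Add(-5, s), -2) = Add(-7, s))
Add(b, Mul(Function('X')(1), -119)) = Add(24, Mul(Add(-7, 1), -119)) = Add(24, Mul(-6, -119)) = Add(24, 714) = 738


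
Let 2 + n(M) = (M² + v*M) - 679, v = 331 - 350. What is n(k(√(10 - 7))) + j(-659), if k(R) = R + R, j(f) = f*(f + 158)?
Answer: 329490 - 38*√3 ≈ 3.2942e+5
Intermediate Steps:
v = -19
j(f) = f*(158 + f)
k(R) = 2*R
n(M) = -681 + M² - 19*M (n(M) = -2 + ((M² - 19*M) - 679) = -2 + (-679 + M² - 19*M) = -681 + M² - 19*M)
n(k(√(10 - 7))) + j(-659) = (-681 + (2*√(10 - 7))² - 38*√(10 - 7)) - 659*(158 - 659) = (-681 + (2*√3)² - 38*√3) - 659*(-501) = (-681 + 12 - 38*√3) + 330159 = (-669 - 38*√3) + 330159 = 329490 - 38*√3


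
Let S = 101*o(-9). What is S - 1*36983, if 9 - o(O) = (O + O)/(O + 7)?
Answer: -36983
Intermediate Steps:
o(O) = 9 - 2*O/(7 + O) (o(O) = 9 - (O + O)/(O + 7) = 9 - 2*O/(7 + O))
S = 0 (S = 101*(7*(9 - 9)/(7 - 9)) = 101*(7*0/(-2)) = 101*(7*(-1/2)*0) = 101*0 = 0)
S - 1*36983 = 0 - 1*36983 = 0 - 36983 = -36983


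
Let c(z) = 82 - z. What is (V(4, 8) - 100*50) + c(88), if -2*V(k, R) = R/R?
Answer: -10013/2 ≈ -5006.5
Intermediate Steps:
V(k, R) = -1/2 (V(k, R) = -R/(2*R) = -1/2*1 = -1/2)
(V(4, 8) - 100*50) + c(88) = (-1/2 - 100*50) + (82 - 1*88) = (-1/2 - 5000) + (82 - 88) = -10001/2 - 6 = -10013/2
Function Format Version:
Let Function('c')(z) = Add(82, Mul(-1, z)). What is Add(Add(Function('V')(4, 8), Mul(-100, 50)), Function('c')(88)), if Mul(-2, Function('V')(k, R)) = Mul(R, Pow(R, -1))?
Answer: Rational(-10013, 2) ≈ -5006.5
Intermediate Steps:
Function('V')(k, R) = Rational(-1, 2) (Function('V')(k, R) = Mul(Rational(-1, 2), Mul(R, Pow(R, -1))) = Mul(Rational(-1, 2), 1) = Rational(-1, 2))
Add(Add(Function('V')(4, 8), Mul(-100, 50)), Function('c')(88)) = Add(Add(Rational(-1, 2), Mul(-100, 50)), Add(82, Mul(-1, 88))) = Add(Add(Rational(-1, 2), -5000), Add(82, -88)) = Add(Rational(-10001, 2), -6) = Rational(-10013, 2)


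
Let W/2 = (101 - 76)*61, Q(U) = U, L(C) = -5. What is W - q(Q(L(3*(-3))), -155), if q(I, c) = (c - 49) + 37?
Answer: 3217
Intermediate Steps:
q(I, c) = -12 + c (q(I, c) = (-49 + c) + 37 = -12 + c)
W = 3050 (W = 2*((101 - 76)*61) = 2*(25*61) = 2*1525 = 3050)
W - q(Q(L(3*(-3))), -155) = 3050 - (-12 - 155) = 3050 - 1*(-167) = 3050 + 167 = 3217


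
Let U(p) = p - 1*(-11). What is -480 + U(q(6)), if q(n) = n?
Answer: -463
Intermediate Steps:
U(p) = 11 + p (U(p) = p + 11 = 11 + p)
-480 + U(q(6)) = -480 + (11 + 6) = -480 + 17 = -463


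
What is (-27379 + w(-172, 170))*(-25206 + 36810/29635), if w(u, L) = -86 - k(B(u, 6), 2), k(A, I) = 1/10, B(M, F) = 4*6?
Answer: 4102972837860/5927 ≈ 6.9225e+8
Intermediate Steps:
B(M, F) = 24
k(A, I) = ⅒
w(u, L) = -861/10 (w(u, L) = -86 - 1*⅒ = -86 - ⅒ = -861/10)
(-27379 + w(-172, 170))*(-25206 + 36810/29635) = (-27379 - 861/10)*(-25206 + 36810/29635) = -274651*(-25206 + 36810*(1/29635))/10 = -274651*(-25206 + 7362/5927)/10 = -274651/10*(-149388600/5927) = 4102972837860/5927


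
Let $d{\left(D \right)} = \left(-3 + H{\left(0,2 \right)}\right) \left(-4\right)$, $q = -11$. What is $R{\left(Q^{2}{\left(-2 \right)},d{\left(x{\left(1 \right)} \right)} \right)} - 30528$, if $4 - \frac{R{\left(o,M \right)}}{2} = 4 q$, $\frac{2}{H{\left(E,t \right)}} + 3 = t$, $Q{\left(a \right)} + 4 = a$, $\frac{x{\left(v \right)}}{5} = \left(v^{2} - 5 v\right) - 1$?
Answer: $-30432$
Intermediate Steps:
$x{\left(v \right)} = -5 - 25 v + 5 v^{2}$ ($x{\left(v \right)} = 5 \left(\left(v^{2} - 5 v\right) - 1\right) = 5 \left(-1 + v^{2} - 5 v\right) = -5 - 25 v + 5 v^{2}$)
$Q{\left(a \right)} = -4 + a$
$H{\left(E,t \right)} = \frac{2}{-3 + t}$
$d{\left(D \right)} = 20$ ($d{\left(D \right)} = \left(-3 + \frac{2}{-3 + 2}\right) \left(-4\right) = \left(-3 + \frac{2}{-1}\right) \left(-4\right) = \left(-3 + 2 \left(-1\right)\right) \left(-4\right) = \left(-3 - 2\right) \left(-4\right) = \left(-5\right) \left(-4\right) = 20$)
$R{\left(o,M \right)} = 96$ ($R{\left(o,M \right)} = 8 - 2 \cdot 4 \left(-11\right) = 8 - -88 = 8 + 88 = 96$)
$R{\left(Q^{2}{\left(-2 \right)},d{\left(x{\left(1 \right)} \right)} \right)} - 30528 = 96 - 30528 = -30432$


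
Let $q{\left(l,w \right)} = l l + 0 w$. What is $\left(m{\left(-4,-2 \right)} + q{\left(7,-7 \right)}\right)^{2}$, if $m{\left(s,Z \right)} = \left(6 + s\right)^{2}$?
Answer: $2809$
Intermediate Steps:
$q{\left(l,w \right)} = l^{2}$ ($q{\left(l,w \right)} = l^{2} + 0 = l^{2}$)
$\left(m{\left(-4,-2 \right)} + q{\left(7,-7 \right)}\right)^{2} = \left(\left(6 - 4\right)^{2} + 7^{2}\right)^{2} = \left(2^{2} + 49\right)^{2} = \left(4 + 49\right)^{2} = 53^{2} = 2809$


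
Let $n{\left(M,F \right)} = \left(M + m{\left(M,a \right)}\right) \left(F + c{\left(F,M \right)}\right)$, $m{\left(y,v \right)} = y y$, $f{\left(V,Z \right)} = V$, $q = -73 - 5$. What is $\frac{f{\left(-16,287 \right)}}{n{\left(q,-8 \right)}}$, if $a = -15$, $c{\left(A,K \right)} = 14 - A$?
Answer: $- \frac{4}{21021} \approx -0.00019029$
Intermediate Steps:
$q = -78$
$m{\left(y,v \right)} = y^{2}$
$n{\left(M,F \right)} = 14 M + 14 M^{2}$ ($n{\left(M,F \right)} = \left(M + M^{2}\right) \left(F - \left(-14 + F\right)\right) = \left(M + M^{2}\right) 14 = 14 M + 14 M^{2}$)
$\frac{f{\left(-16,287 \right)}}{n{\left(q,-8 \right)}} = - \frac{16}{14 \left(-78\right) \left(1 - 78\right)} = - \frac{16}{14 \left(-78\right) \left(-77\right)} = - \frac{16}{84084} = \left(-16\right) \frac{1}{84084} = - \frac{4}{21021}$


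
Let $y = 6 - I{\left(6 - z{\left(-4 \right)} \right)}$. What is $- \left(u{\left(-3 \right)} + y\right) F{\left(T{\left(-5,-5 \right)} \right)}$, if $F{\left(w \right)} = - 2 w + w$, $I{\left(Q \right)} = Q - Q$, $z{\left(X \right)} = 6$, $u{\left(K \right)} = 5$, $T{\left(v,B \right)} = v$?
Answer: $-55$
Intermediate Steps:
$I{\left(Q \right)} = 0$
$y = 6$ ($y = 6 - 0 = 6 + 0 = 6$)
$F{\left(w \right)} = - w$
$- \left(u{\left(-3 \right)} + y\right) F{\left(T{\left(-5,-5 \right)} \right)} = - \left(5 + 6\right) \left(\left(-1\right) \left(-5\right)\right) = - 11 \cdot 5 = \left(-1\right) 55 = -55$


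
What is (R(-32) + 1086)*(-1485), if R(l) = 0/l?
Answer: -1612710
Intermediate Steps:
R(l) = 0
(R(-32) + 1086)*(-1485) = (0 + 1086)*(-1485) = 1086*(-1485) = -1612710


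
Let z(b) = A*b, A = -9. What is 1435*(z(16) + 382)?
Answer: 341530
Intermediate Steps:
z(b) = -9*b
1435*(z(16) + 382) = 1435*(-9*16 + 382) = 1435*(-144 + 382) = 1435*238 = 341530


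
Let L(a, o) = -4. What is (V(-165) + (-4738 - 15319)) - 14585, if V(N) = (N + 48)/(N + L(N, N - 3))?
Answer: -450337/13 ≈ -34641.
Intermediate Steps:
V(N) = (48 + N)/(-4 + N) (V(N) = (N + 48)/(N - 4) = (48 + N)/(-4 + N))
(V(-165) + (-4738 - 15319)) - 14585 = ((48 - 165)/(-4 - 165) + (-4738 - 15319)) - 14585 = (-117/(-169) - 20057) - 14585 = (-1/169*(-117) - 20057) - 14585 = (9/13 - 20057) - 14585 = -260732/13 - 14585 = -450337/13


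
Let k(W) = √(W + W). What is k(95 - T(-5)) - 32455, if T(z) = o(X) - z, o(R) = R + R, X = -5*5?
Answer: -32455 + 2*√70 ≈ -32438.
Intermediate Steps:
X = -25
o(R) = 2*R
T(z) = -50 - z (T(z) = 2*(-25) - z = -50 - z)
k(W) = √2*√W (k(W) = √(2*W) = √2*√W)
k(95 - T(-5)) - 32455 = √2*√(95 - (-50 - 1*(-5))) - 32455 = √2*√(95 - (-50 + 5)) - 32455 = √2*√(95 - 1*(-45)) - 32455 = √2*√(95 + 45) - 32455 = √2*√140 - 32455 = √2*(2*√35) - 32455 = 2*√70 - 32455 = -32455 + 2*√70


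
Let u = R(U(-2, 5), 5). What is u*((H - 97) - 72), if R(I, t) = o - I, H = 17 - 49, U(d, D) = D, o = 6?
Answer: -201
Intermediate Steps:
H = -32
R(I, t) = 6 - I
u = 1 (u = 6 - 1*5 = 6 - 5 = 1)
u*((H - 97) - 72) = 1*((-32 - 97) - 72) = 1*(-129 - 72) = 1*(-201) = -201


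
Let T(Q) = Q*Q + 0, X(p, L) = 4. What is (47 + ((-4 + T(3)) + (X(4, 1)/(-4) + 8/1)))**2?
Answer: 3481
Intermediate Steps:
T(Q) = Q**2 (T(Q) = Q**2 + 0 = Q**2)
(47 + ((-4 + T(3)) + (X(4, 1)/(-4) + 8/1)))**2 = (47 + ((-4 + 3**2) + (4/(-4) + 8/1)))**2 = (47 + ((-4 + 9) + (4*(-1/4) + 8*1)))**2 = (47 + (5 + (-1 + 8)))**2 = (47 + (5 + 7))**2 = (47 + 12)**2 = 59**2 = 3481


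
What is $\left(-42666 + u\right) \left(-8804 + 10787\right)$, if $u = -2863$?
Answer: $-90284007$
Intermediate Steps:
$\left(-42666 + u\right) \left(-8804 + 10787\right) = \left(-42666 - 2863\right) \left(-8804 + 10787\right) = \left(-45529\right) 1983 = -90284007$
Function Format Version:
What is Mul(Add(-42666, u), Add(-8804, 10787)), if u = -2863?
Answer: -90284007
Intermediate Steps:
Mul(Add(-42666, u), Add(-8804, 10787)) = Mul(Add(-42666, -2863), Add(-8804, 10787)) = Mul(-45529, 1983) = -90284007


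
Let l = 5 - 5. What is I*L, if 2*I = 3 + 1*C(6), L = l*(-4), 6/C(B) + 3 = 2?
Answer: 0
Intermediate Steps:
C(B) = -6 (C(B) = 6/(-3 + 2) = 6/(-1) = 6*(-1) = -6)
l = 0
L = 0 (L = 0*(-4) = 0)
I = -3/2 (I = (3 + 1*(-6))/2 = (3 - 6)/2 = (½)*(-3) = -3/2 ≈ -1.5000)
I*L = -3/2*0 = 0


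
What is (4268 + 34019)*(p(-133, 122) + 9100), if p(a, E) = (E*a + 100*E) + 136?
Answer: 199475270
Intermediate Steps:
p(a, E) = 136 + 100*E + E*a (p(a, E) = (100*E + E*a) + 136 = 136 + 100*E + E*a)
(4268 + 34019)*(p(-133, 122) + 9100) = (4268 + 34019)*((136 + 100*122 + 122*(-133)) + 9100) = 38287*((136 + 12200 - 16226) + 9100) = 38287*(-3890 + 9100) = 38287*5210 = 199475270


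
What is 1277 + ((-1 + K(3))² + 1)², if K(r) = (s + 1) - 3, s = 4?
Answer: 1281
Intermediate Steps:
K(r) = 2 (K(r) = (4 + 1) - 3 = 5 - 3 = 2)
1277 + ((-1 + K(3))² + 1)² = 1277 + ((-1 + 2)² + 1)² = 1277 + (1² + 1)² = 1277 + (1 + 1)² = 1277 + 2² = 1277 + 4 = 1281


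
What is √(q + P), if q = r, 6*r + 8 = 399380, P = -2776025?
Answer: I*√2709463 ≈ 1646.0*I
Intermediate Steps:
r = 66562 (r = -4/3 + (⅙)*399380 = -4/3 + 199690/3 = 66562)
q = 66562
√(q + P) = √(66562 - 2776025) = √(-2709463) = I*√2709463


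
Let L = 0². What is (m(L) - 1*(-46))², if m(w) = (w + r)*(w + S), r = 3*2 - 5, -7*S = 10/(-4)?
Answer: 421201/196 ≈ 2149.0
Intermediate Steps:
S = 5/14 (S = -10/(7*(-4)) = -10*(-1)/(7*4) = -⅐*(-5/2) = 5/14 ≈ 0.35714)
L = 0
r = 1 (r = 6 - 5 = 1)
m(w) = (1 + w)*(5/14 + w) (m(w) = (w + 1)*(w + 5/14) = (1 + w)*(5/14 + w))
(m(L) - 1*(-46))² = ((5/14 + 0² + (19/14)*0) - 1*(-46))² = ((5/14 + 0 + 0) + 46)² = (5/14 + 46)² = (649/14)² = 421201/196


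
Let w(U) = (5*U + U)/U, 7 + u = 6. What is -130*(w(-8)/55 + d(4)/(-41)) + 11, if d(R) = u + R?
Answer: 2855/451 ≈ 6.3304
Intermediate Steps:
u = -1 (u = -7 + 6 = -1)
w(U) = 6 (w(U) = (6*U)/U = 6)
d(R) = -1 + R
-130*(w(-8)/55 + d(4)/(-41)) + 11 = -130*(6/55 + (-1 + 4)/(-41)) + 11 = -130*(6*(1/55) + 3*(-1/41)) + 11 = -130*(6/55 - 3/41) + 11 = -130*81/2255 + 11 = -2106/451 + 11 = 2855/451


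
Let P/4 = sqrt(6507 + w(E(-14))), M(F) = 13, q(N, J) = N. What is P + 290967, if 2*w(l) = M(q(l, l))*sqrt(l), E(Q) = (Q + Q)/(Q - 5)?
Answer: 290967 + 4*sqrt(2349027 + 247*sqrt(133))/19 ≈ 2.9129e+5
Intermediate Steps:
E(Q) = 2*Q/(-5 + Q) (E(Q) = (2*Q)/(-5 + Q) = 2*Q/(-5 + Q))
w(l) = 13*sqrt(l)/2 (w(l) = (13*sqrt(l))/2 = 13*sqrt(l)/2)
P = 4*sqrt(6507 + 13*sqrt(133)/19) (P = 4*sqrt(6507 + 13*sqrt(2*(-14)/(-5 - 14))/2) = 4*sqrt(6507 + 13*sqrt(2*(-14)/(-19))/2) = 4*sqrt(6507 + 13*sqrt(2*(-14)*(-1/19))/2) = 4*sqrt(6507 + 13*sqrt(28/19)/2) = 4*sqrt(6507 + 13*(2*sqrt(133)/19)/2) = 4*sqrt(6507 + 13*sqrt(133)/19) ≈ 322.86)
P + 290967 = 4*sqrt(2349027 + 247*sqrt(133))/19 + 290967 = 290967 + 4*sqrt(2349027 + 247*sqrt(133))/19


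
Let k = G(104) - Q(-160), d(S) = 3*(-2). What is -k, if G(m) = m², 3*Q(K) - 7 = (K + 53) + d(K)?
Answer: -32554/3 ≈ -10851.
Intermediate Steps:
d(S) = -6
Q(K) = 18 + K/3 (Q(K) = 7/3 + ((K + 53) - 6)/3 = 7/3 + ((53 + K) - 6)/3 = 7/3 + (47 + K)/3 = 7/3 + (47/3 + K/3) = 18 + K/3)
k = 32554/3 (k = 104² - (18 + (⅓)*(-160)) = 10816 - (18 - 160/3) = 10816 - 1*(-106/3) = 10816 + 106/3 = 32554/3 ≈ 10851.)
-k = -1*32554/3 = -32554/3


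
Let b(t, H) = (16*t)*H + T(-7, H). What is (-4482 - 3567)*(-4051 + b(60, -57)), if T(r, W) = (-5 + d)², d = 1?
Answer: 472918995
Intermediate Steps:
T(r, W) = 16 (T(r, W) = (-5 + 1)² = (-4)² = 16)
b(t, H) = 16 + 16*H*t (b(t, H) = (16*t)*H + 16 = 16*H*t + 16 = 16 + 16*H*t)
(-4482 - 3567)*(-4051 + b(60, -57)) = (-4482 - 3567)*(-4051 + (16 + 16*(-57)*60)) = -8049*(-4051 + (16 - 54720)) = -8049*(-4051 - 54704) = -8049*(-58755) = 472918995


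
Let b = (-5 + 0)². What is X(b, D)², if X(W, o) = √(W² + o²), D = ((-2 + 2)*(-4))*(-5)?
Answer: 625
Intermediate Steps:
D = 0 (D = (0*(-4))*(-5) = 0*(-5) = 0)
b = 25 (b = (-5)² = 25)
X(b, D)² = (√(25² + 0²))² = (√(625 + 0))² = (√625)² = 25² = 625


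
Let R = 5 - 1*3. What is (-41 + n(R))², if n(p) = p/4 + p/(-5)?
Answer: 167281/100 ≈ 1672.8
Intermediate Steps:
R = 2 (R = 5 - 3 = 2)
n(p) = p/20 (n(p) = p*(¼) + p*(-⅕) = p/4 - p/5 = p/20)
(-41 + n(R))² = (-41 + (1/20)*2)² = (-41 + ⅒)² = (-409/10)² = 167281/100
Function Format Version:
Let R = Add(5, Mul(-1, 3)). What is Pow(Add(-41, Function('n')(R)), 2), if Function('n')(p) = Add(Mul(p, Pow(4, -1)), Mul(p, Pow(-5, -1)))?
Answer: Rational(167281, 100) ≈ 1672.8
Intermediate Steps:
R = 2 (R = Add(5, -3) = 2)
Function('n')(p) = Mul(Rational(1, 20), p) (Function('n')(p) = Add(Mul(p, Rational(1, 4)), Mul(p, Rational(-1, 5))) = Add(Mul(Rational(1, 4), p), Mul(Rational(-1, 5), p)) = Mul(Rational(1, 20), p))
Pow(Add(-41, Function('n')(R)), 2) = Pow(Add(-41, Mul(Rational(1, 20), 2)), 2) = Pow(Add(-41, Rational(1, 10)), 2) = Pow(Rational(-409, 10), 2) = Rational(167281, 100)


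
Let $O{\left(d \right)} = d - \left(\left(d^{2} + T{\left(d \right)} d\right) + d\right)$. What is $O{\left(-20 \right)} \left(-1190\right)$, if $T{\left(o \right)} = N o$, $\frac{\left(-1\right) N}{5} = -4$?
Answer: $9996000$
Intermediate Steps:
$N = 20$ ($N = \left(-5\right) \left(-4\right) = 20$)
$T{\left(o \right)} = 20 o$
$O{\left(d \right)} = - 21 d^{2}$ ($O{\left(d \right)} = d - \left(\left(d^{2} + 20 d d\right) + d\right) = d - \left(\left(d^{2} + 20 d^{2}\right) + d\right) = d - \left(21 d^{2} + d\right) = d - \left(d + 21 d^{2}\right) = - 21 d^{2}$)
$O{\left(-20 \right)} \left(-1190\right) = - 21 \left(-20\right)^{2} \left(-1190\right) = \left(-21\right) 400 \left(-1190\right) = \left(-8400\right) \left(-1190\right) = 9996000$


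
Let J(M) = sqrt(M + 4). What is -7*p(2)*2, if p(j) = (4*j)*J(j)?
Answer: -112*sqrt(6) ≈ -274.34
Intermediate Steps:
J(M) = sqrt(4 + M)
p(j) = 4*j*sqrt(4 + j) (p(j) = (4*j)*sqrt(4 + j) = 4*j*sqrt(4 + j))
-7*p(2)*2 = -7*4*2*sqrt(4 + 2)*2 = -7*4*2*sqrt(6)*2 = -7*8*sqrt(6)*2 = -112*sqrt(6)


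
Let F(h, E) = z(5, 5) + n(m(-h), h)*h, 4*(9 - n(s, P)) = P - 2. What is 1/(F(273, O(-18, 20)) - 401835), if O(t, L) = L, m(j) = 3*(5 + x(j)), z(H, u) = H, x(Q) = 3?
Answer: -4/1671475 ≈ -2.3931e-6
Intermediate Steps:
m(j) = 24 (m(j) = 3*(5 + 3) = 3*8 = 24)
n(s, P) = 19/2 - P/4 (n(s, P) = 9 - (P - 2)/4 = 9 - (-2 + P)/4 = 9 + (½ - P/4) = 19/2 - P/4)
F(h, E) = 5 + h*(19/2 - h/4) (F(h, E) = 5 + (19/2 - h/4)*h = 5 + h*(19/2 - h/4))
1/(F(273, O(-18, 20)) - 401835) = 1/((5 - ¼*273*(-38 + 273)) - 401835) = 1/((5 - ¼*273*235) - 401835) = 1/((5 - 64155/4) - 401835) = 1/(-64135/4 - 401835) = 1/(-1671475/4) = -4/1671475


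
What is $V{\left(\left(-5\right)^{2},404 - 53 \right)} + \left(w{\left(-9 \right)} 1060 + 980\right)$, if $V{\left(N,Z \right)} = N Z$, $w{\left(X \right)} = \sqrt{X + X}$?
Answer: $9755 + 3180 i \sqrt{2} \approx 9755.0 + 4497.2 i$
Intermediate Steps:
$w{\left(X \right)} = \sqrt{2} \sqrt{X}$ ($w{\left(X \right)} = \sqrt{2 X} = \sqrt{2} \sqrt{X}$)
$V{\left(\left(-5\right)^{2},404 - 53 \right)} + \left(w{\left(-9 \right)} 1060 + 980\right) = \left(-5\right)^{2} \left(404 - 53\right) + \left(\sqrt{2} \sqrt{-9} \cdot 1060 + 980\right) = 25 \left(404 - 53\right) + \left(\sqrt{2} \cdot 3 i 1060 + 980\right) = 25 \cdot 351 + \left(3 i \sqrt{2} \cdot 1060 + 980\right) = 8775 + \left(3180 i \sqrt{2} + 980\right) = 8775 + \left(980 + 3180 i \sqrt{2}\right) = 9755 + 3180 i \sqrt{2}$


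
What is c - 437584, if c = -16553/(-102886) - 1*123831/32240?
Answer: -725748934278653/1658522320 ≈ -4.3759e+5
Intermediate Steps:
c = -6103403773/1658522320 (c = -16553*(-1/102886) - 123831*1/32240 = 16553/102886 - 123831/32240 = -6103403773/1658522320 ≈ -3.6800)
c - 437584 = -6103403773/1658522320 - 437584 = -725748934278653/1658522320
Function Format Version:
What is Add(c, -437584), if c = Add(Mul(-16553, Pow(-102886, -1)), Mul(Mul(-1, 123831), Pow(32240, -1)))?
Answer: Rational(-725748934278653, 1658522320) ≈ -4.3759e+5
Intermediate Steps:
c = Rational(-6103403773, 1658522320) (c = Add(Mul(-16553, Rational(-1, 102886)), Mul(-123831, Rational(1, 32240))) = Add(Rational(16553, 102886), Rational(-123831, 32240)) = Rational(-6103403773, 1658522320) ≈ -3.6800)
Add(c, -437584) = Add(Rational(-6103403773, 1658522320), -437584) = Rational(-725748934278653, 1658522320)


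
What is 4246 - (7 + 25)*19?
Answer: 3638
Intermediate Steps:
4246 - (7 + 25)*19 = 4246 - 32*19 = 4246 - 1*608 = 4246 - 608 = 3638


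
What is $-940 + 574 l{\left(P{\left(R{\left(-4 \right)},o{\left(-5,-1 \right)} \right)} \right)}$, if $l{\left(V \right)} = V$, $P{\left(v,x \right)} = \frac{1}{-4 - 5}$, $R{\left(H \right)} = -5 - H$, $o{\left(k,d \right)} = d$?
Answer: $- \frac{9034}{9} \approx -1003.8$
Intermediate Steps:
$P{\left(v,x \right)} = - \frac{1}{9}$ ($P{\left(v,x \right)} = \frac{1}{-9} = - \frac{1}{9}$)
$-940 + 574 l{\left(P{\left(R{\left(-4 \right)},o{\left(-5,-1 \right)} \right)} \right)} = -940 + 574 \left(- \frac{1}{9}\right) = -940 - \frac{574}{9} = - \frac{9034}{9}$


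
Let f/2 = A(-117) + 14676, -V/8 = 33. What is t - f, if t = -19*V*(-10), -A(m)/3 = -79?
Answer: -79986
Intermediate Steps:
V = -264 (V = -8*33 = -264)
A(m) = 237 (A(m) = -3*(-79) = 237)
t = -50160 (t = -19*(-264)*(-10) = 5016*(-10) = -50160)
f = 29826 (f = 2*(237 + 14676) = 2*14913 = 29826)
t - f = -50160 - 1*29826 = -50160 - 29826 = -79986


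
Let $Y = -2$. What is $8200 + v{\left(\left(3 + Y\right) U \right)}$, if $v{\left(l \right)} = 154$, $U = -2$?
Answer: $8354$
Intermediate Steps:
$8200 + v{\left(\left(3 + Y\right) U \right)} = 8200 + 154 = 8354$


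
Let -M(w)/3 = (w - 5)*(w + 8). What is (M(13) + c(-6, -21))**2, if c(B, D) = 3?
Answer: 251001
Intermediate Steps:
M(w) = -3*(-5 + w)*(8 + w) (M(w) = -3*(w - 5)*(w + 8) = -3*(-5 + w)*(8 + w))
(M(13) + c(-6, -21))**2 = ((120 - 9*13 - 3*13**2) + 3)**2 = ((120 - 117 - 3*169) + 3)**2 = ((120 - 117 - 507) + 3)**2 = (-504 + 3)**2 = (-501)**2 = 251001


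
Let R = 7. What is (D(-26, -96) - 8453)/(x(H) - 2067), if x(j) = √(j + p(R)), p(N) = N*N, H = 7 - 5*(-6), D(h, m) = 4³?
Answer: 17340063/4272403 + 8389*√86/4272403 ≈ 4.0768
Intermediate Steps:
D(h, m) = 64
H = 37 (H = 7 + 30 = 37)
p(N) = N²
x(j) = √(49 + j) (x(j) = √(j + 7²) = √(j + 49) = √(49 + j))
(D(-26, -96) - 8453)/(x(H) - 2067) = (64 - 8453)/(√(49 + 37) - 2067) = -8389/(√86 - 2067) = -8389/(-2067 + √86)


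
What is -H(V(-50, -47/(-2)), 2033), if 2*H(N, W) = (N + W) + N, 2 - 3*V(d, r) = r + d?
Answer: -1026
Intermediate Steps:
V(d, r) = ⅔ - d/3 - r/3 (V(d, r) = ⅔ - (r + d)/3 = ⅔ - (d + r)/3 = ⅔ + (-d/3 - r/3) = ⅔ - d/3 - r/3)
H(N, W) = N + W/2 (H(N, W) = ((N + W) + N)/2 = (W + 2*N)/2 = N + W/2)
-H(V(-50, -47/(-2)), 2033) = -((⅔ - ⅓*(-50) - (-47)/(3*(-2))) + (½)*2033) = -((⅔ + 50/3 - (-47)*(-1)/(3*2)) + 2033/2) = -((⅔ + 50/3 - ⅓*47/2) + 2033/2) = -((⅔ + 50/3 - 47/6) + 2033/2) = -(19/2 + 2033/2) = -1*1026 = -1026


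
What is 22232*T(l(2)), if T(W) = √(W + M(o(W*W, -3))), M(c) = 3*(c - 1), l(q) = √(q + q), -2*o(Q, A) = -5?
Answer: 11116*√26 ≈ 56681.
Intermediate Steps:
o(Q, A) = 5/2 (o(Q, A) = -½*(-5) = 5/2)
l(q) = √2*√q (l(q) = √(2*q) = √2*√q)
M(c) = -3 + 3*c (M(c) = 3*(-1 + c) = -3 + 3*c)
T(W) = √(9/2 + W) (T(W) = √(W + (-3 + 3*(5/2))) = √(W + (-3 + 15/2)) = √(W + 9/2) = √(9/2 + W))
22232*T(l(2)) = 22232*(√(18 + 4*(√2*√2))/2) = 22232*(√(18 + 4*2)/2) = 22232*(√(18 + 8)/2) = 22232*(√26/2) = 11116*√26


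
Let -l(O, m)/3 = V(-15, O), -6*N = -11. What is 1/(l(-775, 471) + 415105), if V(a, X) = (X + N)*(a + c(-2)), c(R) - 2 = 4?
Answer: 2/788459 ≈ 2.5366e-6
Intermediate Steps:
N = 11/6 (N = -⅙*(-11) = 11/6 ≈ 1.8333)
c(R) = 6 (c(R) = 2 + 4 = 6)
V(a, X) = (6 + a)*(11/6 + X) (V(a, X) = (X + 11/6)*(a + 6) = (11/6 + X)*(6 + a) = (6 + a)*(11/6 + X))
l(O, m) = 99/2 + 27*O (l(O, m) = -3*(11 + 6*O + (11/6)*(-15) + O*(-15)) = -3*(11 + 6*O - 55/2 - 15*O) = -3*(-33/2 - 9*O) = 99/2 + 27*O)
1/(l(-775, 471) + 415105) = 1/((99/2 + 27*(-775)) + 415105) = 1/((99/2 - 20925) + 415105) = 1/(-41751/2 + 415105) = 1/(788459/2) = 2/788459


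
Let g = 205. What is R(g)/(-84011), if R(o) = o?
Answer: -205/84011 ≈ -0.0024402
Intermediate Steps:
R(g)/(-84011) = 205/(-84011) = 205*(-1/84011) = -205/84011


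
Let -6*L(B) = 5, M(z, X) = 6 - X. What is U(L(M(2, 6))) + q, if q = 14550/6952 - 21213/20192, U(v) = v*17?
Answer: -690870731/52640544 ≈ -13.124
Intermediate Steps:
L(B) = -⅚ (L(B) = -⅙*5 = -⅚)
U(v) = 17*v
q = 18290103/17546848 (q = 14550*(1/6952) - 21213*1/20192 = 7275/3476 - 21213/20192 = 18290103/17546848 ≈ 1.0424)
U(L(M(2, 6))) + q = 17*(-⅚) + 18290103/17546848 = -85/6 + 18290103/17546848 = -690870731/52640544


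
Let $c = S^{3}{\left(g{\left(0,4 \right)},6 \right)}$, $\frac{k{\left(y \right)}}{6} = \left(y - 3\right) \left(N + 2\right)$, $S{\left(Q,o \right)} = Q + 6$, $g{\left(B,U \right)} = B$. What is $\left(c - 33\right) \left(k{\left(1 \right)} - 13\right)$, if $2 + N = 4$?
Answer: $-11163$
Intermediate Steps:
$S{\left(Q,o \right)} = 6 + Q$
$N = 2$ ($N = -2 + 4 = 2$)
$k{\left(y \right)} = -72 + 24 y$ ($k{\left(y \right)} = 6 \left(y - 3\right) \left(2 + 2\right) = 6 \left(-3 + y\right) 4 = 6 \left(-12 + 4 y\right) = -72 + 24 y$)
$c = 216$ ($c = \left(6 + 0\right)^{3} = 6^{3} = 216$)
$\left(c - 33\right) \left(k{\left(1 \right)} - 13\right) = \left(216 - 33\right) \left(\left(-72 + 24 \cdot 1\right) - 13\right) = 183 \left(\left(-72 + 24\right) - 13\right) = 183 \left(-48 - 13\right) = 183 \left(-61\right) = -11163$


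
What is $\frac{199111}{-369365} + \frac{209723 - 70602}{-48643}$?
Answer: $- \frac{61071784538}{17967021695} \approx -3.3991$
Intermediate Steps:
$\frac{199111}{-369365} + \frac{209723 - 70602}{-48643} = 199111 \left(- \frac{1}{369365}\right) + 139121 \left(- \frac{1}{48643}\right) = - \frac{199111}{369365} - \frac{139121}{48643} = - \frac{61071784538}{17967021695}$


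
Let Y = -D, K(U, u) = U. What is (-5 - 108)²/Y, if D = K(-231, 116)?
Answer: 12769/231 ≈ 55.277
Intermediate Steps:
D = -231
Y = 231 (Y = -1*(-231) = 231)
(-5 - 108)²/Y = (-5 - 108)²/231 = (-113)²*(1/231) = 12769*(1/231) = 12769/231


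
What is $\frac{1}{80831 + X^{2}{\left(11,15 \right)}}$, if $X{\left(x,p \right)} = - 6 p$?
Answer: $\frac{1}{88931} \approx 1.1245 \cdot 10^{-5}$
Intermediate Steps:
$\frac{1}{80831 + X^{2}{\left(11,15 \right)}} = \frac{1}{80831 + \left(\left(-6\right) 15\right)^{2}} = \frac{1}{80831 + \left(-90\right)^{2}} = \frac{1}{80831 + 8100} = \frac{1}{88931}$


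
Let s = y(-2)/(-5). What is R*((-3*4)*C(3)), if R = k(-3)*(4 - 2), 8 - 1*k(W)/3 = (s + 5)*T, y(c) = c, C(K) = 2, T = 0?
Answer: -1152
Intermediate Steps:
s = ⅖ (s = -2/(-5) = -2*(-⅕) = ⅖ ≈ 0.40000)
k(W) = 24 (k(W) = 24 - 3*(⅖ + 5)*0 = 24 - 81*0/5 = 24 - 3*0 = 24 + 0 = 24)
R = 48 (R = 24*(4 - 2) = 24*2 = 48)
R*((-3*4)*C(3)) = 48*(-3*4*2) = 48*(-12*2) = 48*(-24) = -1152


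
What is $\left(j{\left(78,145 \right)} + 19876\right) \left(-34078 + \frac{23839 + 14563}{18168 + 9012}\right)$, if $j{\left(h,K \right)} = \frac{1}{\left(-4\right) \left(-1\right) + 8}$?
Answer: $- \frac{110455565642147}{163080} \approx -6.7731 \cdot 10^{8}$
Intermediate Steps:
$j{\left(h,K \right)} = \frac{1}{12}$ ($j{\left(h,K \right)} = \frac{1}{4 + 8} = \frac{1}{12}$)
$\left(j{\left(78,145 \right)} + 19876\right) \left(-34078 + \frac{23839 + 14563}{18168 + 9012}\right) = \left(\frac{1}{12} + 19876\right) \left(-34078 + \frac{23839 + 14563}{18168 + 9012}\right) = \frac{238513 \left(-34078 + \frac{38402}{27180}\right)}{12} = \frac{238513 \left(-34078 + 38402 \cdot \frac{1}{27180}\right)}{12} = \frac{238513 \left(-34078 + \frac{19201}{13590}\right)}{12} = \frac{238513}{12} \left(- \frac{463100819}{13590}\right) = - \frac{110455565642147}{163080}$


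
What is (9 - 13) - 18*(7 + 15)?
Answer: -400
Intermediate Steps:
(9 - 13) - 18*(7 + 15) = -4 - 18*22 = -4 - 396 = -400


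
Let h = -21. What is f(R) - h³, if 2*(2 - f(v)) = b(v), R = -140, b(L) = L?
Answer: 9333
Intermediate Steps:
f(v) = 2 - v/2
f(R) - h³ = (2 - ½*(-140)) - 1*(-21)³ = (2 + 70) - 1*(-9261) = 72 + 9261 = 9333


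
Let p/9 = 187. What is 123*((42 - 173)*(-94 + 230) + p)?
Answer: -1984359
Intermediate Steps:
p = 1683 (p = 9*187 = 1683)
123*((42 - 173)*(-94 + 230) + p) = 123*((42 - 173)*(-94 + 230) + 1683) = 123*(-131*136 + 1683) = 123*(-17816 + 1683) = 123*(-16133) = -1984359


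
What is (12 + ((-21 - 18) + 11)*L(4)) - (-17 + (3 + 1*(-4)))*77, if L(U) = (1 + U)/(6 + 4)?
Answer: 1384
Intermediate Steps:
L(U) = 1/10 + U/10 (L(U) = (1 + U)/10 = (1 + U)*(1/10) = 1/10 + U/10)
(12 + ((-21 - 18) + 11)*L(4)) - (-17 + (3 + 1*(-4)))*77 = (12 + ((-21 - 18) + 11)*(1/10 + (1/10)*4)) - (-17 + (3 + 1*(-4)))*77 = (12 + (-39 + 11)*(1/10 + 2/5)) - (-17 + (3 - 4))*77 = (12 - 28*1/2) - (-17 - 1)*77 = (12 - 14) - (-18)*77 = -2 - 1*(-1386) = -2 + 1386 = 1384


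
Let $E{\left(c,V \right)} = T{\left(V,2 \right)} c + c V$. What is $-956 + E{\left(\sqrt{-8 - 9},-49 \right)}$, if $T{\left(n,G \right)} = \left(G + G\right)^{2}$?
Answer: $-956 - 33 i \sqrt{17} \approx -956.0 - 136.06 i$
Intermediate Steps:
$T{\left(n,G \right)} = 4 G^{2}$ ($T{\left(n,G \right)} = \left(2 G\right)^{2} = 4 G^{2}$)
$E{\left(c,V \right)} = 16 c + V c$ ($E{\left(c,V \right)} = 4 \cdot 2^{2} c + c V = 4 \cdot 4 c + V c = 16 c + V c$)
$-956 + E{\left(\sqrt{-8 - 9},-49 \right)} = -956 + \sqrt{-8 - 9} \left(16 - 49\right) = -956 + \sqrt{-17} \left(-33\right) = -956 + i \sqrt{17} \left(-33\right) = -956 - 33 i \sqrt{17}$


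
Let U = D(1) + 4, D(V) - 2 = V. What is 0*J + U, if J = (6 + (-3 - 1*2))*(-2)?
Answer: 7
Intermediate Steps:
D(V) = 2 + V
U = 7 (U = (2 + 1) + 4 = 3 + 4 = 7)
J = -2 (J = (6 + (-3 - 2))*(-2) = (6 - 5)*(-2) = 1*(-2) = -2)
0*J + U = 0*(-2) + 7 = 0 + 7 = 7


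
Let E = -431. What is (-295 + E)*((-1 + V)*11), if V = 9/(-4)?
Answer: 51909/2 ≈ 25955.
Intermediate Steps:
V = -9/4 (V = 9*(-1/4) = -9/4 ≈ -2.2500)
(-295 + E)*((-1 + V)*11) = (-295 - 431)*((-1 - 9/4)*11) = -(-4719)*11/2 = -726*(-143/4) = 51909/2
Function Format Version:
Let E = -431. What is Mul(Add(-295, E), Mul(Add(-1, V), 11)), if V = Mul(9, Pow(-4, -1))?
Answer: Rational(51909, 2) ≈ 25955.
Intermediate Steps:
V = Rational(-9, 4) (V = Mul(9, Rational(-1, 4)) = Rational(-9, 4) ≈ -2.2500)
Mul(Add(-295, E), Mul(Add(-1, V), 11)) = Mul(Add(-295, -431), Mul(Add(-1, Rational(-9, 4)), 11)) = Mul(-726, Mul(Rational(-13, 4), 11)) = Mul(-726, Rational(-143, 4)) = Rational(51909, 2)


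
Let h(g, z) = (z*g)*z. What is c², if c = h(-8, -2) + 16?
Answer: 256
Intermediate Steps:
h(g, z) = g*z² (h(g, z) = (g*z)*z = g*z²)
c = -16 (c = -8*(-2)² + 16 = -8*4 + 16 = -32 + 16 = -16)
c² = (-16)² = 256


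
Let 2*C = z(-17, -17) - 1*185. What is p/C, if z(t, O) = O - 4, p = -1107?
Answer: 1107/103 ≈ 10.748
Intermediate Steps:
z(t, O) = -4 + O
C = -103 (C = ((-4 - 17) - 1*185)/2 = (-21 - 185)/2 = (1/2)*(-206) = -103)
p/C = -1107/(-103) = -1107*(-1/103) = 1107/103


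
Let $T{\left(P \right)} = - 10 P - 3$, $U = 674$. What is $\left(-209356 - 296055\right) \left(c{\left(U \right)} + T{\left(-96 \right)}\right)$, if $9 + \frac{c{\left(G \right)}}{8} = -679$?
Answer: $2298103817$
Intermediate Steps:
$c{\left(G \right)} = -5504$ ($c{\left(G \right)} = -72 + 8 \left(-679\right) = -72 - 5432 = -5504$)
$T{\left(P \right)} = -3 - 10 P$
$\left(-209356 - 296055\right) \left(c{\left(U \right)} + T{\left(-96 \right)}\right) = \left(-209356 - 296055\right) \left(-5504 - -957\right) = - 505411 \left(-5504 + \left(-3 + 960\right)\right) = - 505411 \left(-5504 + 957\right) = \left(-505411\right) \left(-4547\right) = 2298103817$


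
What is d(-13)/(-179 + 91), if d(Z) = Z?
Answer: 13/88 ≈ 0.14773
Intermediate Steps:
d(-13)/(-179 + 91) = -13/(-179 + 91) = -13/(-88) = -1/88*(-13) = 13/88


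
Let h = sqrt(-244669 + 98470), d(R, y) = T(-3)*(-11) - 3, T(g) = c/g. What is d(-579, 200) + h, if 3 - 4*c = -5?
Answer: 13/3 + I*sqrt(146199) ≈ 4.3333 + 382.36*I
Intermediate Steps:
c = 2 (c = 3/4 - 1/4*(-5) = 3/4 + 5/4 = 2)
T(g) = 2/g
d(R, y) = 13/3 (d(R, y) = (2/(-3))*(-11) - 3 = (2*(-1/3))*(-11) - 3 = -2/3*(-11) - 3 = 22/3 - 3 = 13/3)
h = I*sqrt(146199) (h = sqrt(-146199) = I*sqrt(146199) ≈ 382.36*I)
d(-579, 200) + h = 13/3 + I*sqrt(146199)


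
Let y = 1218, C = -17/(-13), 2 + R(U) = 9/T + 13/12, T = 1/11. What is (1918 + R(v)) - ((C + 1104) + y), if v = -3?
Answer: -47927/156 ≈ -307.22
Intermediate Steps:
T = 1/11 ≈ 0.090909
R(U) = 1177/12 (R(U) = -2 + (9/(1/11) + 13/12) = -2 + (9*11 + 13*(1/12)) = -2 + (99 + 13/12) = -2 + 1201/12 = 1177/12)
C = 17/13 (C = -17*(-1/13) = 17/13 ≈ 1.3077)
(1918 + R(v)) - ((C + 1104) + y) = (1918 + 1177/12) - ((17/13 + 1104) + 1218) = 24193/12 - (14369/13 + 1218) = 24193/12 - 1*30203/13 = 24193/12 - 30203/13 = -47927/156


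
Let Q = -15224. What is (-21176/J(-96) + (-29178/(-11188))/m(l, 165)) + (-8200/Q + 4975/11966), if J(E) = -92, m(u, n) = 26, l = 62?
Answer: 8806898575433317/38087409662588 ≈ 231.23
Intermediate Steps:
(-21176/J(-96) + (-29178/(-11188))/m(l, 165)) + (-8200/Q + 4975/11966) = (-21176/(-92) - 29178/(-11188)/26) + (-8200/(-15224) + 4975/11966) = (-21176*(-1/92) - 29178*(-1/11188)*(1/26)) + (-8200*(-1/15224) + 4975*(1/11966)) = (5294/23 + (14589/5594)*(1/26)) + (1025/1903 + 4975/11966) = (5294/23 + 14589/145444) + 21732575/22771298 = 770316083/3345212 + 21732575/22771298 = 8806898575433317/38087409662588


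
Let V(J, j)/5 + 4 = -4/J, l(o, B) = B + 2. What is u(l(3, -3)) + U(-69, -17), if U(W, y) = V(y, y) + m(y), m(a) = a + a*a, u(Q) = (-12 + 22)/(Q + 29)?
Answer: 60341/238 ≈ 253.53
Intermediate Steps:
l(o, B) = 2 + B
u(Q) = 10/(29 + Q)
V(J, j) = -20 - 20/J (V(J, j) = -20 + 5*(-4/J) = -20 - 20/J)
m(a) = a + a²
U(W, y) = -20 - 20/y + y*(1 + y) (U(W, y) = (-20 - 20/y) + y*(1 + y) = -20 - 20/y + y*(1 + y))
u(l(3, -3)) + U(-69, -17) = 10/(29 + (2 - 3)) + (-20 - 17 + (-17)² - 20/(-17)) = 10/(29 - 1) + (-20 - 17 + 289 - 20*(-1/17)) = 10/28 + (-20 - 17 + 289 + 20/17) = 10*(1/28) + 4304/17 = 5/14 + 4304/17 = 60341/238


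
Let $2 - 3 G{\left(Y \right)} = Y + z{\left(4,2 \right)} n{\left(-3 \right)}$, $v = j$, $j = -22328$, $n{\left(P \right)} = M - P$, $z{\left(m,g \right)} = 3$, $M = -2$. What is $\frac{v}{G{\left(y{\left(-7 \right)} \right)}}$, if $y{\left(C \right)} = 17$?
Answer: $\frac{11164}{3} \approx 3721.3$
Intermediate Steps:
$n{\left(P \right)} = -2 - P$
$v = -22328$
$G{\left(Y \right)} = - \frac{1}{3} - \frac{Y}{3}$ ($G{\left(Y \right)} = \frac{2}{3} - \frac{Y + 3 \left(-2 - -3\right)}{3} = \frac{2}{3} - \frac{Y + 3 \left(-2 + 3\right)}{3} = \frac{2}{3} - \frac{Y + 3 \cdot 1}{3} = \frac{2}{3} - \frac{Y + 3}{3} = \frac{2}{3} - \frac{3 + Y}{3} = \frac{2}{3} - \left(1 + \frac{Y}{3}\right) = - \frac{1}{3} - \frac{Y}{3}$)
$\frac{v}{G{\left(y{\left(-7 \right)} \right)}} = - \frac{22328}{- \frac{1}{3} - \frac{17}{3}} = - \frac{22328}{-6} = \left(-22328\right) \left(- \frac{1}{6}\right) = \frac{11164}{3}$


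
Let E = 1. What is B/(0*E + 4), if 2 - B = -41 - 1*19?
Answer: 31/2 ≈ 15.500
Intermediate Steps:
B = 62 (B = 2 - (-41 - 1*19) = 2 - (-41 - 19) = 2 - 1*(-60) = 2 + 60 = 62)
B/(0*E + 4) = 62/(0*1 + 4) = 62/(0 + 4) = 62/4 = (¼)*62 = 31/2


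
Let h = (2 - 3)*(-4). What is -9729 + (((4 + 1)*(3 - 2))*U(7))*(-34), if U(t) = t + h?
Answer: -11599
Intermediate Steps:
h = 4 (h = -1*(-4) = 4)
U(t) = 4 + t (U(t) = t + 4 = 4 + t)
-9729 + (((4 + 1)*(3 - 2))*U(7))*(-34) = -9729 + (((4 + 1)*(3 - 2))*(4 + 7))*(-34) = -9729 + ((5*1)*11)*(-34) = -9729 + (5*11)*(-34) = -9729 + 55*(-34) = -9729 - 1870 = -11599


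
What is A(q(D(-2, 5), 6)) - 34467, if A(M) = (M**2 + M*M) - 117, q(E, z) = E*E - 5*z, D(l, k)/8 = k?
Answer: 4895216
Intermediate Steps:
D(l, k) = 8*k
q(E, z) = E**2 - 5*z
A(M) = -117 + 2*M**2 (A(M) = (M**2 + M**2) - 117 = 2*M**2 - 117 = -117 + 2*M**2)
A(q(D(-2, 5), 6)) - 34467 = (-117 + 2*((8*5)**2 - 5*6)**2) - 34467 = (-117 + 2*(40**2 - 30)**2) - 34467 = (-117 + 2*(1600 - 30)**2) - 34467 = (-117 + 2*1570**2) - 34467 = (-117 + 2*2464900) - 34467 = (-117 + 4929800) - 34467 = 4929683 - 34467 = 4895216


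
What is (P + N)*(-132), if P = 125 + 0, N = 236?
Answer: -47652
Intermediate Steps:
P = 125
(P + N)*(-132) = (125 + 236)*(-132) = 361*(-132) = -47652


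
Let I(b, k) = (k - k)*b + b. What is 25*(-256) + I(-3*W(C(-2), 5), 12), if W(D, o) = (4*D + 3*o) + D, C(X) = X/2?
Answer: -6430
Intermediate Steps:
C(X) = X/2 (C(X) = X*(½) = X/2)
W(D, o) = 3*o + 5*D (W(D, o) = (3*o + 4*D) + D = 3*o + 5*D)
I(b, k) = b (I(b, k) = 0*b + b = 0 + b = b)
25*(-256) + I(-3*W(C(-2), 5), 12) = 25*(-256) - 3*(3*5 + 5*((½)*(-2))) = -6400 - 3*(15 + 5*(-1)) = -6400 - 3*(15 - 5) = -6400 - 3*10 = -6400 - 30 = -6430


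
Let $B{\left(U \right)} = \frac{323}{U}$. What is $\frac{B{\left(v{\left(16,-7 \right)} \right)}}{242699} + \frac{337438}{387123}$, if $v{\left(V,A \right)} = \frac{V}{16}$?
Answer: $\frac{82020905891}{93954364977} \approx 0.87299$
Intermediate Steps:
$v{\left(V,A \right)} = \frac{V}{16}$ ($v{\left(V,A \right)} = V \frac{1}{16} = \frac{V}{16}$)
$\frac{B{\left(v{\left(16,-7 \right)} \right)}}{242699} + \frac{337438}{387123} = \frac{323 \frac{1}{\frac{1}{16} \cdot 16}}{242699} + \frac{337438}{387123} = \frac{323}{1} \cdot \frac{1}{242699} + 337438 \cdot \frac{1}{387123} = 323 \cdot 1 \cdot \frac{1}{242699} + \frac{337438}{387123} = 323 \cdot \frac{1}{242699} + \frac{337438}{387123} = \frac{323}{242699} + \frac{337438}{387123} = \frac{82020905891}{93954364977}$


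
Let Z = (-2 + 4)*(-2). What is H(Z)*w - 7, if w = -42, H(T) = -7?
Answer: 287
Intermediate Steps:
Z = -4 (Z = 2*(-2) = -4)
H(Z)*w - 7 = -7*(-42) - 7 = 294 - 7 = 287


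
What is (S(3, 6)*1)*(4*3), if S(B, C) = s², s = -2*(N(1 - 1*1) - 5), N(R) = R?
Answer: 1200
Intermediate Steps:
s = 10 (s = -2*((1 - 1*1) - 5) = -2*((1 - 1) - 5) = -2*(0 - 5) = -2*(-5) = 10)
S(B, C) = 100 (S(B, C) = 10² = 100)
(S(3, 6)*1)*(4*3) = (100*1)*(4*3) = 100*12 = 1200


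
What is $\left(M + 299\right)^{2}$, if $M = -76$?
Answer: $49729$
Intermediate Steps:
$\left(M + 299\right)^{2} = \left(-76 + 299\right)^{2} = 223^{2} = 49729$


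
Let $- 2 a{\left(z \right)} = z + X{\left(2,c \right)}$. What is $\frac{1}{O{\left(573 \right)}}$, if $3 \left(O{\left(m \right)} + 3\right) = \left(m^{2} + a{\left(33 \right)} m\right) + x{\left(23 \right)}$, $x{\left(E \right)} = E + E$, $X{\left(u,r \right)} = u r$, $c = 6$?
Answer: $\frac{6}{630947} \approx 9.5095 \cdot 10^{-6}$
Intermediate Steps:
$X{\left(u,r \right)} = r u$
$x{\left(E \right)} = 2 E$
$a{\left(z \right)} = -6 - \frac{z}{2}$ ($a{\left(z \right)} = - \frac{z + 6 \cdot 2}{2} = - \frac{z + 12}{2} = - \frac{12 + z}{2} = -6 - \frac{z}{2}$)
$O{\left(m \right)} = \frac{37}{3} - \frac{15 m}{2} + \frac{m^{2}}{3}$ ($O{\left(m \right)} = -3 + \frac{\left(m^{2} + \left(-6 - \frac{33}{2}\right) m\right) + 2 \cdot 23}{3} = -3 + \frac{\left(m^{2} + \left(-6 - \frac{33}{2}\right) m\right) + 46}{3} = -3 + \frac{\left(m^{2} - \frac{45 m}{2}\right) + 46}{3} = -3 + \frac{46 + m^{2} - \frac{45 m}{2}}{3} = -3 + \left(\frac{46}{3} - \frac{15 m}{2} + \frac{m^{2}}{3}\right) = \frac{37}{3} - \frac{15 m}{2} + \frac{m^{2}}{3}$)
$\frac{1}{O{\left(573 \right)}} = \frac{1}{\frac{37}{3} - \frac{8595}{2} + \frac{573^{2}}{3}} = \frac{1}{\frac{37}{3} - \frac{8595}{2} + \frac{1}{3} \cdot 328329} = \frac{1}{\frac{37}{3} - \frac{8595}{2} + 109443} = \frac{1}{\frac{630947}{6}} = \frac{6}{630947}$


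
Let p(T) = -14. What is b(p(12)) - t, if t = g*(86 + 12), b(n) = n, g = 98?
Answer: -9618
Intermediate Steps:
t = 9604 (t = 98*(86 + 12) = 98*98 = 9604)
b(p(12)) - t = -14 - 1*9604 = -14 - 9604 = -9618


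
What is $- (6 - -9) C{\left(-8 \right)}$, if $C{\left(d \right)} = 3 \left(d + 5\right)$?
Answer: $135$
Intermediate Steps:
$C{\left(d \right)} = 15 + 3 d$ ($C{\left(d \right)} = 3 \left(5 + d\right) = 15 + 3 d$)
$- (6 - -9) C{\left(-8 \right)} = - (6 - -9) \left(15 + 3 \left(-8\right)\right) = - (6 + 9) \left(15 - 24\right) = \left(-1\right) 15 \left(-9\right) = \left(-15\right) \left(-9\right) = 135$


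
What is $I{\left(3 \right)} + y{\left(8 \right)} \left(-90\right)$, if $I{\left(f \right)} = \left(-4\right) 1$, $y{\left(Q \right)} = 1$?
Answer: $-94$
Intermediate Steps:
$I{\left(f \right)} = -4$
$I{\left(3 \right)} + y{\left(8 \right)} \left(-90\right) = -4 + 1 \left(-90\right) = -4 - 90 = -94$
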